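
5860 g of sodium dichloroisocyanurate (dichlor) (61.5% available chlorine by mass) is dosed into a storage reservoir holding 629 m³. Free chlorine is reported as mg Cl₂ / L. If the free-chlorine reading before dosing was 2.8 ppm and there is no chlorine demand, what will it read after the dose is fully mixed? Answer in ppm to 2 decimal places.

8.53 ppm

Volume: 629 m³ = 629,000 L.
Available chlorine delivered: 5860 g × 0.615 = 3604 g as Cl₂.
Concentration rise: 3604 g / 629,000 L = 5.73 mg/L = 5.73 ppm.
Final FC: 2.8 + 5.73 = 8.53 ppm.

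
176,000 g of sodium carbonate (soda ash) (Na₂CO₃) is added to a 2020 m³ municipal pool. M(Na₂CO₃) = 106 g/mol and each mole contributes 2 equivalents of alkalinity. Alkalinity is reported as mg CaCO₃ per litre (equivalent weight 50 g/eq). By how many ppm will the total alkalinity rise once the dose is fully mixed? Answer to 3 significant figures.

Volume: 2020 m³ = 2,020,000 L.
Moles of Na₂CO₃: 176,000 g ÷ 106 g/mol = 1660 mol → 3321 eq of alkalinity.
As CaCO₃: 3321 eq × 50 g/eq = 166,000 g.
Rise: 166,000 g / 2,020,000 L × 1000 = 82.2 mg/L.

82.2 ppm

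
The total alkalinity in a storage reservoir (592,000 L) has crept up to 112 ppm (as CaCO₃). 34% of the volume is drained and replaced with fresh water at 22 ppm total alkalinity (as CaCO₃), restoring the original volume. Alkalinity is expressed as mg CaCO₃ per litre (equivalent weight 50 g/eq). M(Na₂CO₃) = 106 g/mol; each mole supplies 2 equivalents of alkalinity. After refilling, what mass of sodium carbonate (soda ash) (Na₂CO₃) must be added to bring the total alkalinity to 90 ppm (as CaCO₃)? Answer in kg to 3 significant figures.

After draining 34% and refilling: 112 × 0.66 + 22 × 0.34 = 81.4 ppm.
Deficit to target: 90 − 81.4 = 8.6 mg/L.
As CaCO₃: 8.6 mg/L × 592,000 L = 5091 g; ÷ 50 g/eq ÷ 2 = 50.91 mol Na₂CO₃.
Mass: 50.91 × 106 = 5397 g.

5.40 kg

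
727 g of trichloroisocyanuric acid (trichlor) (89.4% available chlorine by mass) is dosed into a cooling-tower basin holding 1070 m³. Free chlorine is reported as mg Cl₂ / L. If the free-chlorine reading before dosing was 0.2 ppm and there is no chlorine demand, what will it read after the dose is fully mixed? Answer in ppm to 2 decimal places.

0.81 ppm

Volume: 1070 m³ = 1,070,000 L.
Available chlorine delivered: 727 g × 0.894 = 649.9 g as Cl₂.
Concentration rise: 649.9 g / 1,070,000 L = 0.6074 mg/L = 0.61 ppm.
Final FC: 0.2 + 0.61 = 0.81 ppm.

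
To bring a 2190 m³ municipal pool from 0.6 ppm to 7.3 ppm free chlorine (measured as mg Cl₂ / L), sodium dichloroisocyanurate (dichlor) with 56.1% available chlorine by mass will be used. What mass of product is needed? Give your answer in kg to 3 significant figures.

Volume: 2190 m³ = 2,190,000 L.
Chlorine deficit: 7.3 − 0.6 = 6.7 ppm = 6.7 mg/L as Cl₂.
Cl₂ equivalent needed: 6.7 mg/L × 2,190,000 L = 14,670,000 mg = 14,670 g.
Product at 56.1% available chlorine: 14,670 / 0.561 = 26,160 g.

26.2 kg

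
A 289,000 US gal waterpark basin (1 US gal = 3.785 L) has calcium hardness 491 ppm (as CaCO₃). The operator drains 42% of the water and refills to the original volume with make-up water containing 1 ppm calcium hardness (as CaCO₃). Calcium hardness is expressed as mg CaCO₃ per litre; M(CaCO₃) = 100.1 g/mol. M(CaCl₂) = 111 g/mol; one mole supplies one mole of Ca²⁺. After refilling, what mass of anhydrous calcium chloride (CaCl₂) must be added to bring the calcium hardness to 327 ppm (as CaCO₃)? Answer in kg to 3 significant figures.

Volume: 289,000 US gal × 3.785 L/gal = 1,093,865 L.
After draining 42% and refilling: 491 × 0.58 + 1 × 0.42 = 285.2 ppm.
Deficit to target: 327 − 285.2 = 41.8 mg/L.
As CaCO₃: 41.8 mg/L × 1,093,865 L = 45,720 g; ÷ 100.1 = 456.8 mol Ca²⁺.
Mass: 456.8 × 111 = 50,700 g.

50.7 kg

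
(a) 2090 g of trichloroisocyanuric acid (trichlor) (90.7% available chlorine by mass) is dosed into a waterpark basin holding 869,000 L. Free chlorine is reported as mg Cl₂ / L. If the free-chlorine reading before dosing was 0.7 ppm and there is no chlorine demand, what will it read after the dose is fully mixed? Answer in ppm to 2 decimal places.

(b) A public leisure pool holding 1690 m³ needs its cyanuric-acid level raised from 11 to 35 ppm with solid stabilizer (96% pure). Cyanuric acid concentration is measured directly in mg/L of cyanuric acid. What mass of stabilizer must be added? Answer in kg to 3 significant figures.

(a) Available chlorine delivered: 2090 g × 0.907 = 1896 g as Cl₂.
(a) Concentration rise: 1896 g / 869,000 L = 2.181 mg/L = 2.18 ppm.
(a) Final FC: 0.7 + 2.18 = 2.88 ppm.

(b) Volume: 1690 m³ = 1,690,000 L.
(b) CYA to add: (35 − 11) = 24 mg/L × 1,690,000 L = 40,560 g cyanuric acid.
(b) At 96% purity: 40,560 / 0.96 = 42,250 g product.

(a) 2.88 ppm; (b) 42.2 kg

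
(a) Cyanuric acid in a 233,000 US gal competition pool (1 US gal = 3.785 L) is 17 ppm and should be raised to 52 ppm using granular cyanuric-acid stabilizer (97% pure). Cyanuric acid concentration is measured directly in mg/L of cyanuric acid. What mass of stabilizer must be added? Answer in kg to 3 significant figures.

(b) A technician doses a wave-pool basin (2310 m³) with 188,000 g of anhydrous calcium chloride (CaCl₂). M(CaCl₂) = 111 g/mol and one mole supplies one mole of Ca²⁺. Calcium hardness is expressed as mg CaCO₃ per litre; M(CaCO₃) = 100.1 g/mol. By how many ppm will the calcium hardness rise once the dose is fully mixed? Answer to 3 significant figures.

(a) 31.8 kg; (b) 73.4 ppm

(a) Volume: 233,000 US gal × 3.785 L/gal = 881,905 L.
(a) CYA to add: (52 − 17) = 35 mg/L × 881,905 L = 30,870 g cyanuric acid.
(a) At 97% purity: 30,870 / 0.97 = 31,820 g product.

(b) Volume: 2310 m³ = 2,310,000 L.
(b) Moles of Ca²⁺: 188,000 g ÷ 111 g/mol = 1694 mol.
(b) As CaCO₃: 1694 mol × 100.1 g/mol = 169,500 g.
(b) Rise: 169,500 g / 2,310,000 L × 1000 = 73.39 mg/L.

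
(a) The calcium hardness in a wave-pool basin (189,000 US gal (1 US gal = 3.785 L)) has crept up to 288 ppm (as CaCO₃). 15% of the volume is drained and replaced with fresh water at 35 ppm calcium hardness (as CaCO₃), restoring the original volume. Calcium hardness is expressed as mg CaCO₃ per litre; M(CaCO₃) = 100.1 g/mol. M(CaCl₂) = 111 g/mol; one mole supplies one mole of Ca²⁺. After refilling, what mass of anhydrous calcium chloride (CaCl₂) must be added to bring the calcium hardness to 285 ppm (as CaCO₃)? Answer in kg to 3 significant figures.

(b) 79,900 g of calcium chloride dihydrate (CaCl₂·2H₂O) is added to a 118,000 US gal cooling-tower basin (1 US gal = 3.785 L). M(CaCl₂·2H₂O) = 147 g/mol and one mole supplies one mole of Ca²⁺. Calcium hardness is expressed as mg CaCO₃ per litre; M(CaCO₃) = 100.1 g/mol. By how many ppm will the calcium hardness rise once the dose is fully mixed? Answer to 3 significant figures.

(a) 27.7 kg; (b) 122 ppm

(a) Volume: 189,000 US gal × 3.785 L/gal = 715,365 L.
(a) After draining 15% and refilling: 288 × 0.85 + 35 × 0.15 = 250.05 ppm.
(a) Deficit to target: 285 − 250.05 = 34.95 mg/L.
(a) As CaCO₃: 34.95 mg/L × 715,365 L = 25,000 g; ÷ 100.1 = 249.8 mol Ca²⁺.
(a) Mass: 249.8 × 111 = 27,720 g.

(b) Volume: 118,000 US gal × 3.785 L/gal = 446,630 L.
(b) Moles of Ca²⁺: 79,900 g ÷ 147 g/mol = 543.5 mol.
(b) As CaCO₃: 543.5 mol × 100.1 g/mol = 54,410 g.
(b) Rise: 54,410 g / 446,630 L × 1000 = 121.8 mg/L.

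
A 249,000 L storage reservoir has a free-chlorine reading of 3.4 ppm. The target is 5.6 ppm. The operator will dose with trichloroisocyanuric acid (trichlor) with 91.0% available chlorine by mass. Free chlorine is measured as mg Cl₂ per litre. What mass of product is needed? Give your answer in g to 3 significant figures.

Chlorine deficit: 5.6 − 3.4 = 2.2 ppm = 2.2 mg/L as Cl₂.
Cl₂ equivalent needed: 2.2 mg/L × 249,000 L = 547,800 mg = 547.8 g.
Product at 91.0% available chlorine: 547.8 / 0.91 = 602 g.

602 g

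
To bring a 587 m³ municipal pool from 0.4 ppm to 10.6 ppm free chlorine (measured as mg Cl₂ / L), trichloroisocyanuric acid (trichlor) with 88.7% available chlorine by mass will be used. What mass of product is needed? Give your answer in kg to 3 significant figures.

Volume: 587 m³ = 587,000 L.
Chlorine deficit: 10.6 − 0.4 = 10.2 ppm = 10.2 mg/L as Cl₂.
Cl₂ equivalent needed: 10.2 mg/L × 587,000 L = 5,987,000 mg = 5987 g.
Product at 88.7% available chlorine: 5987 / 0.887 = 6750 g.

6.75 kg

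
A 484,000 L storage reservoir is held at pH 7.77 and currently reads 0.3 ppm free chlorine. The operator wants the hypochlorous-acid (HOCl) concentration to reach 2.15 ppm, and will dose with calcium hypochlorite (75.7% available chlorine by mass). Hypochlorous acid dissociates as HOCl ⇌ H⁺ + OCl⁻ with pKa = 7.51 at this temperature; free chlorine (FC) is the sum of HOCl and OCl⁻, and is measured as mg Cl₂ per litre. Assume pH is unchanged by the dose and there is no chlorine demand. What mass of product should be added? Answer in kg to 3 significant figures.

[OCl⁻]/[HOCl] = 10^(pH − pKa) = 10^(7.77 − 7.51) = 1.82; fraction as HOCl = 1/(1 + 1.82) = 0.3546.
Free chlorine required for 2.15 ppm HOCl: 2.15 / 0.3546 = 6.062 ppm.
FC to add: 6.062 − 0.3 = 5.762 mg/L as Cl₂.
Cl₂ equivalent: 5.762 mg/L × 484,000 L = 2789 g.
Product at 75.7% available Cl: 2789 / 0.757 = 3684 g.

3.68 kg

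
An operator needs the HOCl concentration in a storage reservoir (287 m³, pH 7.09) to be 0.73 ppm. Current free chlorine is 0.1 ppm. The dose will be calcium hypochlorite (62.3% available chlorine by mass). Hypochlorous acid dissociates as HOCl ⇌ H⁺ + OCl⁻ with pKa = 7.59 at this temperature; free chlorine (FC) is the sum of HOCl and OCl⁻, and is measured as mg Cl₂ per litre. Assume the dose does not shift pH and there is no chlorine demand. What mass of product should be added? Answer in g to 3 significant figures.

397 g

Volume: 287 m³ = 287,000 L.
[OCl⁻]/[HOCl] = 10^(pH − pKa) = 10^(7.09 − 7.59) = 0.3162; fraction as HOCl = 1/(1 + 0.3162) = 0.7597.
Free chlorine required for 0.73 ppm HOCl: 0.73 / 0.7597 = 0.9608 ppm.
FC to add: 0.9608 − 0.1 = 0.8608 mg/L as Cl₂.
Cl₂ equivalent: 0.8608 mg/L × 287,000 L = 247.1 g.
Product at 62.3% available Cl: 247.1 / 0.623 = 396.6 g.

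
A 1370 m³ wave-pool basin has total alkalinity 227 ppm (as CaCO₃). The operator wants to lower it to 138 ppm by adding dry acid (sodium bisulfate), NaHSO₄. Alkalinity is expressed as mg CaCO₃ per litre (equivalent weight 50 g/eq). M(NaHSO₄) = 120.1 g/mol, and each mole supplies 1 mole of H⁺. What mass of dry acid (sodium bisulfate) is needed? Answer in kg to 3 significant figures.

Volume: 1370 m³ = 1,370,000 L.
Alkalinity to neutralize: (227 − 138) = 89 mg/L as CaCO₃ × 1,370,000 L = 121,900 g as CaCO₃.
Equivalents of H⁺ required: 121,900 ÷ 50 g/eq = 2439 eq = 2439 mol NaHSO₄.
Mass of NaHSO₄: 2439 × 120.1 = 292,900 g.

293 kg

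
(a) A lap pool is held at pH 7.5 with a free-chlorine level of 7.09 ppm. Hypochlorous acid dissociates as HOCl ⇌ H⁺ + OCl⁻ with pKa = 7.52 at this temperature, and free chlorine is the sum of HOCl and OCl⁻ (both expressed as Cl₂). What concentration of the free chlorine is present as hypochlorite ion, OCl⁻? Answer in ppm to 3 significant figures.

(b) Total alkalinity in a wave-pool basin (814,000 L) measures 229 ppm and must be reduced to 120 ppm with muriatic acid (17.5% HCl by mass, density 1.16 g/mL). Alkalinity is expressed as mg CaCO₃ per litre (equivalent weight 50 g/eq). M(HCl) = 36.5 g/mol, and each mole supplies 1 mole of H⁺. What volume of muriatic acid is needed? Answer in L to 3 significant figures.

(a) 3.46 ppm; (b) 319 L

(a) [OCl⁻]/[HOCl] = 10^(pH − pKa) = 10^(7.5 − 7.52) = 10^-0.02 = 0.955.
(a) Fraction as HOCl = 1 / (1 + 0.955) = 0.5115.
(a) OCl⁻ = (1 − 0.5115) × 7.09 ppm = 3.463 ppm.

(b) Alkalinity to neutralize: (229 − 120) = 109 mg/L as CaCO₃ × 814,000 L = 88,730 g as CaCO₃.
(b) Equivalents of H⁺ required: 88,730 ÷ 50 g/eq = 1775 eq = 1775 mol HCl.
(b) Mass of HCl: 1775 × 36.5 = 64,770 g.
(b) Mass of 17.5% solution: 64,770 / 0.175 = 370,100 g.
(b) Volume: 370,100 g ÷ 1.16 g/mL = 319,100 mL.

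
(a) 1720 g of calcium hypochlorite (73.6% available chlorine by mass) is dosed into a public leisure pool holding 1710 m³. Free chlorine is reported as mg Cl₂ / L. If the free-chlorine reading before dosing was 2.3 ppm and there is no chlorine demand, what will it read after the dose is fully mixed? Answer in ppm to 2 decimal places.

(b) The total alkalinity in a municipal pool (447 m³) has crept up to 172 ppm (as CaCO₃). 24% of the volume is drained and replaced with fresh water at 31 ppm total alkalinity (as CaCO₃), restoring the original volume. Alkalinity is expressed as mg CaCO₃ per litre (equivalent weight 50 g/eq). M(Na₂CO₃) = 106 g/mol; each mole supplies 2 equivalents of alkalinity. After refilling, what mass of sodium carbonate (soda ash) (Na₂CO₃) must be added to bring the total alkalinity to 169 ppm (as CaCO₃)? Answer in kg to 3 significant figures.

(a) Volume: 1710 m³ = 1,710,000 L.
(a) Available chlorine delivered: 1720 g × 0.736 = 1266 g as Cl₂.
(a) Concentration rise: 1266 g / 1,710,000 L = 0.7403 mg/L = 0.74 ppm.
(a) Final FC: 2.3 + 0.74 = 3.04 ppm.

(b) Volume: 447 m³ = 447,000 L.
(b) After draining 24% and refilling: 172 × 0.76 + 31 × 0.24 = 138.16 ppm.
(b) Deficit to target: 169 − 138.16 = 30.84 mg/L.
(b) As CaCO₃: 30.84 mg/L × 447,000 L = 13,790 g; ÷ 50 g/eq ÷ 2 = 137.9 mol Na₂CO₃.
(b) Mass: 137.9 × 106 = 14,610 g.

(a) 3.04 ppm; (b) 14.6 kg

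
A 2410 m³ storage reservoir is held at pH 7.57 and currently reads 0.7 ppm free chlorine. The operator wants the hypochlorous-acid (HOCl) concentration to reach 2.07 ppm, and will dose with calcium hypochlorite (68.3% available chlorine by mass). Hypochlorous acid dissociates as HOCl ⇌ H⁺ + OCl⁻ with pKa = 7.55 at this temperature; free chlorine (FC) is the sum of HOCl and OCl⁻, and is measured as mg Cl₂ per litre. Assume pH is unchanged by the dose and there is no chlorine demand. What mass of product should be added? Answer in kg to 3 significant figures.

12.5 kg

Volume: 2410 m³ = 2,410,000 L.
[OCl⁻]/[HOCl] = 10^(pH − pKa) = 10^(7.57 − 7.55) = 1.047; fraction as HOCl = 1/(1 + 1.047) = 0.4885.
Free chlorine required for 2.07 ppm HOCl: 2.07 / 0.4885 = 4.238 ppm.
FC to add: 4.238 − 0.7 = 3.538 mg/L as Cl₂.
Cl₂ equivalent: 3.538 mg/L × 2,410,000 L = 8526 g.
Product at 68.3% available Cl: 8526 / 0.683 = 12,480 g.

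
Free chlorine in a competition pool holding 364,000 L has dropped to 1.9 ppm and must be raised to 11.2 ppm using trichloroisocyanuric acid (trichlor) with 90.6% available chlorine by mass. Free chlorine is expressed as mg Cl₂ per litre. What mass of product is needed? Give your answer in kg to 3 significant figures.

3.74 kg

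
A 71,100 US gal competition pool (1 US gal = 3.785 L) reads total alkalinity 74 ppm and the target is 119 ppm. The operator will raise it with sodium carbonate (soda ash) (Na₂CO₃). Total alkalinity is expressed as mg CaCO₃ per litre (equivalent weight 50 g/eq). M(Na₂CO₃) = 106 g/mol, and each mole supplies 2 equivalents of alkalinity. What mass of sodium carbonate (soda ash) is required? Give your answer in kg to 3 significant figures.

Volume: 71,100 US gal × 3.785 L/gal = 269,114 L.
Alkalinity to add: (119 − 74) = 45 mg/L as CaCO₃ × 269,114 L = 12,110 g as CaCO₃.
Equivalents: 12,110 g ÷ 50 g/eq = 242.2 eq.
Each mole of Na₂CO₃ supplies 2 eq, so 242.2 / 2 = 121.1 mol.
Mass: 121.1 mol × 106 g/mol = 12,840 g.

12.8 kg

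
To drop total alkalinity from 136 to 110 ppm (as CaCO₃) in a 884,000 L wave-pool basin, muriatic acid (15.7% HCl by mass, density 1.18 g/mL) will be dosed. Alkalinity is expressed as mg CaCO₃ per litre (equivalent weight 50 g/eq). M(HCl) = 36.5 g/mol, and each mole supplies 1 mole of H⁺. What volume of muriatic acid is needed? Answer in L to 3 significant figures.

90.6 L

Alkalinity to neutralize: (136 − 110) = 26 mg/L as CaCO₃ × 884,000 L = 22,980 g as CaCO₃.
Equivalents of H⁺ required: 22,980 ÷ 50 g/eq = 459.7 eq = 459.7 mol HCl.
Mass of HCl: 459.7 × 36.5 = 16,780 g.
Mass of 15.7% solution: 16,780 / 0.157 = 106,900 g.
Volume: 106,900 g ÷ 1.18 g/mL = 90,570 mL.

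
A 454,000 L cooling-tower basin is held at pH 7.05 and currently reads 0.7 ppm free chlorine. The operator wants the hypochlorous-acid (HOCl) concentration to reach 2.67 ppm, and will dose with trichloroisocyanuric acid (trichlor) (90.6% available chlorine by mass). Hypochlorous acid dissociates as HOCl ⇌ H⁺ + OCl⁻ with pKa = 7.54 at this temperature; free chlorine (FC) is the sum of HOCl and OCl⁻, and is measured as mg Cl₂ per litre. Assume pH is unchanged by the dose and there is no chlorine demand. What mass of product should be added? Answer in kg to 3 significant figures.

[OCl⁻]/[HOCl] = 10^(pH − pKa) = 10^(7.05 − 7.54) = 0.3236; fraction as HOCl = 1/(1 + 0.3236) = 0.7555.
Free chlorine required for 2.67 ppm HOCl: 2.67 / 0.7555 = 3.534 ppm.
FC to add: 3.534 − 0.7 = 2.834 mg/L as Cl₂.
Cl₂ equivalent: 2.834 mg/L × 454,000 L = 1287 g.
Product at 90.6% available Cl: 1287 / 0.906 = 1420 g.

1.42 kg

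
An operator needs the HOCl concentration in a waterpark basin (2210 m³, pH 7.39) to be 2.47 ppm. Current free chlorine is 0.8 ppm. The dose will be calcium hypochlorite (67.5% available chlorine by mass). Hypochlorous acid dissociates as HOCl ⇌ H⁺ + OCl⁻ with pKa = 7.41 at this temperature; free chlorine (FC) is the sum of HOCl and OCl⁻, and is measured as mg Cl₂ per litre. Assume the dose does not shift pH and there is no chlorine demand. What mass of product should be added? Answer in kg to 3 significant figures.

13.2 kg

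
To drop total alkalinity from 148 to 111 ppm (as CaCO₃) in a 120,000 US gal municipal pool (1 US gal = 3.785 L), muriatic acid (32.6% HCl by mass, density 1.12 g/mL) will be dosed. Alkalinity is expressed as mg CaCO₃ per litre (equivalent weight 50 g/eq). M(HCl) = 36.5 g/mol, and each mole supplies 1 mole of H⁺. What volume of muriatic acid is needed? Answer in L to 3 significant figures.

33.6 L

Volume: 120,000 US gal × 3.785 L/gal = 454,200 L.
Alkalinity to neutralize: (148 − 111) = 37 mg/L as CaCO₃ × 454,200 L = 16,810 g as CaCO₃.
Equivalents of H⁺ required: 16,810 ÷ 50 g/eq = 336.1 eq = 336.1 mol HCl.
Mass of HCl: 336.1 × 36.5 = 12,270 g.
Mass of 32.6% solution: 12,270 / 0.326 = 37,630 g.
Volume: 37,630 g ÷ 1.12 g/mL = 33,600 mL.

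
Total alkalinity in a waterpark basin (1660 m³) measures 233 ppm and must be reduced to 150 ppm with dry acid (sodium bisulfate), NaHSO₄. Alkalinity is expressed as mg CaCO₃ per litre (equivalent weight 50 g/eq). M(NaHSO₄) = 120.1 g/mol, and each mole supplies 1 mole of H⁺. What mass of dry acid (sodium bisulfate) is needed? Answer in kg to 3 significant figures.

Volume: 1660 m³ = 1,660,000 L.
Alkalinity to neutralize: (233 − 150) = 83 mg/L as CaCO₃ × 1,660,000 L = 137,800 g as CaCO₃.
Equivalents of H⁺ required: 137,800 ÷ 50 g/eq = 2756 eq = 2756 mol NaHSO₄.
Mass of NaHSO₄: 2756 × 120.1 = 330,900 g.

331 kg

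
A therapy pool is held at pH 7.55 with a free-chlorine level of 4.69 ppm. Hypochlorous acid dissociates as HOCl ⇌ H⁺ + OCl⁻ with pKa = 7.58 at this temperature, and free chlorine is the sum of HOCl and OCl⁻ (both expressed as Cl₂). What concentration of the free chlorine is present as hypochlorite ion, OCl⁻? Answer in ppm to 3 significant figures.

[OCl⁻]/[HOCl] = 10^(pH − pKa) = 10^(7.55 − 7.58) = 10^-0.03 = 0.9333.
Fraction as HOCl = 1 / (1 + 0.9333) = 0.5173.
OCl⁻ = (1 − 0.5173) × 4.69 ppm = 2.264 ppm.

2.26 ppm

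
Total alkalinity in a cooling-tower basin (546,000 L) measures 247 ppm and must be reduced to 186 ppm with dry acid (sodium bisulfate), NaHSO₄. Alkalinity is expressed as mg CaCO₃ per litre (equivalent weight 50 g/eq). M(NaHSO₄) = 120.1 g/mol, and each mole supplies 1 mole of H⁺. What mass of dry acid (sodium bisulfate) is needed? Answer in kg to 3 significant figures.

Alkalinity to neutralize: (247 − 186) = 61 mg/L as CaCO₃ × 546,000 L = 33,310 g as CaCO₃.
Equivalents of H⁺ required: 33,310 ÷ 50 g/eq = 666.1 eq = 666.1 mol NaHSO₄.
Mass of NaHSO₄: 666.1 × 120.1 = 80,000 g.

80.0 kg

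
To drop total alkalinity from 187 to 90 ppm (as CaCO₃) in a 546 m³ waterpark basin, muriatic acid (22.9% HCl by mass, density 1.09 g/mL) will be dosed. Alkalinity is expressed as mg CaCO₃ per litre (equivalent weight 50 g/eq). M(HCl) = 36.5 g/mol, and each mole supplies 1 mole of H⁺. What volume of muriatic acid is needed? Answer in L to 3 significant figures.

155 L

Volume: 546 m³ = 546,000 L.
Alkalinity to neutralize: (187 − 90) = 97 mg/L as CaCO₃ × 546,000 L = 52,960 g as CaCO₃.
Equivalents of H⁺ required: 52,960 ÷ 50 g/eq = 1059 eq = 1059 mol HCl.
Mass of HCl: 1059 × 36.5 = 38,660 g.
Mass of 22.9% solution: 38,660 / 0.229 = 168,800 g.
Volume: 168,800 g ÷ 1.09 g/mL = 154,900 mL.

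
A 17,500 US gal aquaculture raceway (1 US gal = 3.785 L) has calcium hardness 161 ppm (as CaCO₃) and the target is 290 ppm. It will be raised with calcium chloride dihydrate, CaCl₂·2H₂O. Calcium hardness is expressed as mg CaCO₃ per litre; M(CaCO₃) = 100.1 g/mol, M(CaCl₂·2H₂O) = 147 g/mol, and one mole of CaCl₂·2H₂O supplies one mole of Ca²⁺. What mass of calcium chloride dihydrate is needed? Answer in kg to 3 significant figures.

Volume: 17,500 US gal × 3.785 L/gal = 66,238 L.
Hardness to add: (290 − 161) = 129 mg/L as CaCO₃ × 66,238 L = 8545 g as CaCO₃.
Moles of Ca²⁺ (1 mol Ca²⁺ ≡ 1 mol CaCO₃): 8545 / 100.1 g/mol = 85.36 mol.
Mass of CaCl₂·2H₂O: 85.36 × 147 = 12,550 g.

12.5 kg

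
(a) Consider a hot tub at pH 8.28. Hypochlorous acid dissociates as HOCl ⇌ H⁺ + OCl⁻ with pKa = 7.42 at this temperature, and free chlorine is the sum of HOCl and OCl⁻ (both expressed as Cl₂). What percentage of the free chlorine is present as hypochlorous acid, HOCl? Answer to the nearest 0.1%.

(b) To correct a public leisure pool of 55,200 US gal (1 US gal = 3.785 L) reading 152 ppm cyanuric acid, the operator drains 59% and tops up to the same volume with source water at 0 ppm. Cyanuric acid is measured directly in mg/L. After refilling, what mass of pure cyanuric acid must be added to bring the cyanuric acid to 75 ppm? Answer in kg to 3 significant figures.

(a) 12.1%; (b) 2.65 kg

(a) [OCl⁻]/[HOCl] = 10^(pH − pKa) = 10^(8.28 − 7.42) = 10^0.86 = 7.244.
(a) Fraction as HOCl = 1 / (1 + 7.244) = 0.1213.

(b) Volume: 55,200 US gal × 3.785 L/gal = 208,932 L.
(b) After draining 59% and refilling: 152 × 0.41 + 0 × 0.59 = 62.32 ppm.
(b) Deficit to target: 75 − 62.32 = 12.68 mg/L.
(b) Mass: 12.68 mg/L × 208,932 L = 2649 g cyanuric acid.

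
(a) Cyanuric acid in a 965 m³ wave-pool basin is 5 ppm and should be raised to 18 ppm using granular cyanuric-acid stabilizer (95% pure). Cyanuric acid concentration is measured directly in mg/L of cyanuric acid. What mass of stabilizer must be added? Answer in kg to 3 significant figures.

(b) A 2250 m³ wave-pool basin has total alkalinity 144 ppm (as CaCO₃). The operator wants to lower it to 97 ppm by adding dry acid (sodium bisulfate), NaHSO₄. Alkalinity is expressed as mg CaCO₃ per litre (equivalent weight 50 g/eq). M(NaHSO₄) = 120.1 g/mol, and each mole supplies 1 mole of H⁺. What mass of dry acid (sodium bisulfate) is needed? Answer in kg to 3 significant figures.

(a) 13.2 kg; (b) 254 kg

(a) Volume: 965 m³ = 965,000 L.
(a) CYA to add: (18 − 5) = 13 mg/L × 965,000 L = 12,540 g cyanuric acid.
(a) At 95% purity: 12,540 / 0.95 = 13,210 g product.

(b) Volume: 2250 m³ = 2,250,000 L.
(b) Alkalinity to neutralize: (144 − 97) = 47 mg/L as CaCO₃ × 2,250,000 L = 105,800 g as CaCO₃.
(b) Equivalents of H⁺ required: 105,800 ÷ 50 g/eq = 2115 eq = 2115 mol NaHSO₄.
(b) Mass of NaHSO₄: 2115 × 120.1 = 254,000 g.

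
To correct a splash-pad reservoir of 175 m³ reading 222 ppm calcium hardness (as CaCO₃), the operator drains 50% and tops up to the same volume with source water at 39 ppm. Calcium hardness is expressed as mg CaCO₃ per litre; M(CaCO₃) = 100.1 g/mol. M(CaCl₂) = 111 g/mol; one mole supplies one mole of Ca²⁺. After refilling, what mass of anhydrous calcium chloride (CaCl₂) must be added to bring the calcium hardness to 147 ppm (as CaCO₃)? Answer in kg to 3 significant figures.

3.20 kg

Volume: 175 m³ = 175,000 L.
After draining 50% and refilling: 222 × 0.50 + 39 × 0.50 = 130.5 ppm.
Deficit to target: 147 − 130.5 = 16.5 mg/L.
As CaCO₃: 16.5 mg/L × 175,000 L = 2888 g; ÷ 100.1 = 28.85 mol Ca²⁺.
Mass: 28.85 × 111 = 3202 g.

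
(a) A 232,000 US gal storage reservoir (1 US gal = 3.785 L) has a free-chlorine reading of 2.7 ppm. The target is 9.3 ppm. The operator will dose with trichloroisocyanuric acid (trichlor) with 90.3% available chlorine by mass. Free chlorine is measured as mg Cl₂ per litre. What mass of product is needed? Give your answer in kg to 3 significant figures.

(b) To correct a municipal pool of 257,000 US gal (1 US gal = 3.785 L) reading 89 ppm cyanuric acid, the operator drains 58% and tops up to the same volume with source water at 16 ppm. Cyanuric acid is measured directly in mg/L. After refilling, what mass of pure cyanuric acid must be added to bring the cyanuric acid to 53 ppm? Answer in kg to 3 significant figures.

(a) 6.42 kg; (b) 6.17 kg

(a) Volume: 232,000 US gal × 3.785 L/gal = 878,120 L.
(a) Chlorine deficit: 9.3 − 2.7 = 6.6 ppm = 6.6 mg/L as Cl₂.
(a) Cl₂ equivalent needed: 6.6 mg/L × 878,120 L = 5,796,000 mg = 5796 g.
(a) Product at 90.3% available chlorine: 5796 / 0.903 = 6418 g.

(b) Volume: 257,000 US gal × 3.785 L/gal = 972,745 L.
(b) After draining 58% and refilling: 89 × 0.42 + 16 × 0.58 = 46.66 ppm.
(b) Deficit to target: 53 − 46.66 = 6.34 mg/L.
(b) Mass: 6.34 mg/L × 972,745 L = 6167 g cyanuric acid.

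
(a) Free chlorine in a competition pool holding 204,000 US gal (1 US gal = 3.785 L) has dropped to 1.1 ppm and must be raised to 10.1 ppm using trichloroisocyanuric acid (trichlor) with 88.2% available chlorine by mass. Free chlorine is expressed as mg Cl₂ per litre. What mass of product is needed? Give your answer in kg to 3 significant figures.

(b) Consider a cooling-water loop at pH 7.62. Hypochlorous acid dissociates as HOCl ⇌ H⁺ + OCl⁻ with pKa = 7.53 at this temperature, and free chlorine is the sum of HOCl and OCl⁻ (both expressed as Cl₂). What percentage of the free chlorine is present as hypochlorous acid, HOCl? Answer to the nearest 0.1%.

(a) Volume: 204,000 US gal × 3.785 L/gal = 772,140 L.
(a) Chlorine deficit: 10.1 − 1.1 = 9 ppm = 9 mg/L as Cl₂.
(a) Cl₂ equivalent needed: 9 mg/L × 772,140 L = 6,949,000 mg = 6949 g.
(a) Product at 88.2% available chlorine: 6949 / 0.882 = 7879 g.

(b) [OCl⁻]/[HOCl] = 10^(pH − pKa) = 10^(7.62 − 7.53) = 10^0.09 = 1.23.
(b) Fraction as HOCl = 1 / (1 + 1.23) = 0.4484.

(a) 7.88 kg; (b) 44.8%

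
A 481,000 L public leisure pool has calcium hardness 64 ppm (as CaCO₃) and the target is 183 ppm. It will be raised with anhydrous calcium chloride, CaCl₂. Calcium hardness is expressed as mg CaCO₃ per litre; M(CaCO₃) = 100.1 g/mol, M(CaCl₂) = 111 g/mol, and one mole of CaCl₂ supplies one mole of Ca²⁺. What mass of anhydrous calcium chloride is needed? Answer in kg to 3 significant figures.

63.5 kg

Hardness to add: (183 − 64) = 119 mg/L as CaCO₃ × 481,000 L = 57,240 g as CaCO₃.
Moles of Ca²⁺ (1 mol Ca²⁺ ≡ 1 mol CaCO₃): 57,240 / 100.1 g/mol = 571.8 mol.
Mass of CaCl₂: 571.8 × 111 = 63,470 g.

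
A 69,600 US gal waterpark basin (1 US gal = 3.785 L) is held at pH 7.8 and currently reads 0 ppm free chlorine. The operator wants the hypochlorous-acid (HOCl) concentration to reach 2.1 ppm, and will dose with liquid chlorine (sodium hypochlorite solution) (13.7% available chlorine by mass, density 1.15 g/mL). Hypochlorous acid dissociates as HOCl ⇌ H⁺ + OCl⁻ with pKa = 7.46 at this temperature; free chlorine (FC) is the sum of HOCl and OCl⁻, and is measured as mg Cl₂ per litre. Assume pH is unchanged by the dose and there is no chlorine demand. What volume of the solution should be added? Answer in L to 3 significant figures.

Volume: 69,600 US gal × 3.785 L/gal = 263,436 L.
[OCl⁻]/[HOCl] = 10^(pH − pKa) = 10^(7.8 − 7.46) = 2.188; fraction as HOCl = 1/(1 + 2.188) = 0.3137.
Free chlorine required for 2.1 ppm HOCl: 2.1 / 0.3137 = 6.694 ppm.
FC to add: 6.694 − 0 = 6.694 mg/L as Cl₂.
Cl₂ equivalent: 6.694 mg/L × 263,436 L = 1764 g.
Product at 13.7% available Cl: 1764 / 0.137 = 12,870 g.
Volume: 12,870 g ÷ 1.15 g/mL = 11,190 mL.

11.2 L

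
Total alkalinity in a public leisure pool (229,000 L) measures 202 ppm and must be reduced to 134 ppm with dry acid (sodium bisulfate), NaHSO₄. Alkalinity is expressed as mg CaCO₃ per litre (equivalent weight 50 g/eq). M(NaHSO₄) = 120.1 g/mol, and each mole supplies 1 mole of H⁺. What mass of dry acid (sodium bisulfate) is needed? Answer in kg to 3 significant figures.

Alkalinity to neutralize: (202 − 134) = 68 mg/L as CaCO₃ × 229,000 L = 15,570 g as CaCO₃.
Equivalents of H⁺ required: 15,570 ÷ 50 g/eq = 311.4 eq = 311.4 mol NaHSO₄.
Mass of NaHSO₄: 311.4 × 120.1 = 37,400 g.

37.4 kg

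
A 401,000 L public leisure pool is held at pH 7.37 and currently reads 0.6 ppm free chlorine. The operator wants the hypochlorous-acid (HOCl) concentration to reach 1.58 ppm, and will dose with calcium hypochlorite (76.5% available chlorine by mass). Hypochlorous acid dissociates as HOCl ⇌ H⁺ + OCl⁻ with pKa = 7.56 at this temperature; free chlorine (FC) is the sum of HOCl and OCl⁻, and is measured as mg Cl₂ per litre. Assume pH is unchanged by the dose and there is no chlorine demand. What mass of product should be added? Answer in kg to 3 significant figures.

1.05 kg

[OCl⁻]/[HOCl] = 10^(pH − pKa) = 10^(7.37 − 7.56) = 0.6457; fraction as HOCl = 1/(1 + 0.6457) = 0.6077.
Free chlorine required for 1.58 ppm HOCl: 1.58 / 0.6077 = 2.6 ppm.
FC to add: 2.6 − 0.6 = 2 mg/L as Cl₂.
Cl₂ equivalent: 2 mg/L × 401,000 L = 802.1 g.
Product at 76.5% available Cl: 802.1 / 0.765 = 1048 g.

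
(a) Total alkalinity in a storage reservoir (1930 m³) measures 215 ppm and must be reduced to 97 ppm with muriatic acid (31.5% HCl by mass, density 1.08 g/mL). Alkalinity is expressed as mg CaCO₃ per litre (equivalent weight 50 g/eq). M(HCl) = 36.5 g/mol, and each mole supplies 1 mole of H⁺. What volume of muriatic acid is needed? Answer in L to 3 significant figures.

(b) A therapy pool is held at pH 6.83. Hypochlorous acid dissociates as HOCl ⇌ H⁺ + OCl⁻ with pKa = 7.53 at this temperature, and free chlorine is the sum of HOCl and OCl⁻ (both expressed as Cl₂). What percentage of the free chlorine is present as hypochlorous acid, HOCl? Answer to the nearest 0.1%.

(a) Volume: 1930 m³ = 1,930,000 L.
(a) Alkalinity to neutralize: (215 − 97) = 118 mg/L as CaCO₃ × 1,930,000 L = 227,700 g as CaCO₃.
(a) Equivalents of H⁺ required: 227,700 ÷ 50 g/eq = 4555 eq = 4555 mol HCl.
(a) Mass of HCl: 4555 × 36.5 = 166,300 g.
(a) Mass of 31.5% solution: 166,300 / 0.315 = 527,800 g.
(a) Volume: 527,800 g ÷ 1.08 g/mL = 488,700 mL.

(b) [OCl⁻]/[HOCl] = 10^(pH − pKa) = 10^(6.83 − 7.53) = 10^-0.70 = 0.1995.
(b) Fraction as HOCl = 1 / (1 + 0.1995) = 0.8337.

(a) 489 L; (b) 83.4%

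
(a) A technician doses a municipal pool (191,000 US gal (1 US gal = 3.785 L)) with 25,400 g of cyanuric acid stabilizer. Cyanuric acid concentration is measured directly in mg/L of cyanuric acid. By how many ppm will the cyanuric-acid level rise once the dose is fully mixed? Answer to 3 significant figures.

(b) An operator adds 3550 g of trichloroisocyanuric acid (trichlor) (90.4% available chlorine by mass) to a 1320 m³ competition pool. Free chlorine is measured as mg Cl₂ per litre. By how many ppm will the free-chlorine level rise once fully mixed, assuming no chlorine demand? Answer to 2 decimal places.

(a) Volume: 191,000 US gal × 3.785 L/gal = 722,935 L.
(a) Rise: 25,400 g / 722,935 L × 1000 = 35.13 mg/L.

(b) Volume: 1320 m³ = 1,320,000 L.
(b) Available chlorine delivered: 3550 g × 0.904 = 3209 g as Cl₂.
(b) Concentration rise: 3209 g / 1,320,000 L = 2.431 mg/L = 2.43 ppm.

(a) 35.1 ppm; (b) 2.43 ppm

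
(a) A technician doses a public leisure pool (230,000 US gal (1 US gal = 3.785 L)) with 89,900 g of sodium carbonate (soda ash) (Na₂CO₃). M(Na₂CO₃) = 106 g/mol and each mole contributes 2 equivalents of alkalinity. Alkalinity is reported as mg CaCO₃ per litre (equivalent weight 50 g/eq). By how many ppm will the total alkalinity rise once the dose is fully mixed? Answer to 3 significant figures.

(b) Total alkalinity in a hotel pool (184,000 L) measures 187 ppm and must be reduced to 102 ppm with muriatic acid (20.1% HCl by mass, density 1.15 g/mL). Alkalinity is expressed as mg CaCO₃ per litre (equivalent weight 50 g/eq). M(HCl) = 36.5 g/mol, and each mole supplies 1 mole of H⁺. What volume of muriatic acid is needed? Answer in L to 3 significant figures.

(a) 97.4 ppm; (b) 49.4 L

(a) Volume: 230,000 US gal × 3.785 L/gal = 870,550 L.
(a) Moles of Na₂CO₃: 89,900 g ÷ 106 g/mol = 848.1 mol → 1696 eq of alkalinity.
(a) As CaCO₃: 1696 eq × 50 g/eq = 84,810 g.
(a) Rise: 84,810 g / 870,550 L × 1000 = 97.42 mg/L.

(b) Alkalinity to neutralize: (187 − 102) = 85 mg/L as CaCO₃ × 184,000 L = 15,640 g as CaCO₃.
(b) Equivalents of H⁺ required: 15,640 ÷ 50 g/eq = 312.8 eq = 312.8 mol HCl.
(b) Mass of HCl: 312.8 × 36.5 = 11,420 g.
(b) Mass of 20.1% solution: 11,420 / 0.201 = 56,800 g.
(b) Volume: 56,800 g ÷ 1.15 g/mL = 49,390 mL.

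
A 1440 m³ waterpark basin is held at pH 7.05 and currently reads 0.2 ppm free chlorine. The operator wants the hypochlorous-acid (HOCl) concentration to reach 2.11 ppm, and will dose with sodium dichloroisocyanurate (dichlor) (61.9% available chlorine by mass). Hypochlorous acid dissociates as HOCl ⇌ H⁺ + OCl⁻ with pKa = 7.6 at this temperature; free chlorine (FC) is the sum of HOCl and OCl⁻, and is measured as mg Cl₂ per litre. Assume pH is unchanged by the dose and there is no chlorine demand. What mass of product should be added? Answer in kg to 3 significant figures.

Volume: 1440 m³ = 1,440,000 L.
[OCl⁻]/[HOCl] = 10^(pH − pKa) = 10^(7.05 − 7.6) = 0.2818; fraction as HOCl = 1/(1 + 0.2818) = 0.7801.
Free chlorine required for 2.11 ppm HOCl: 2.11 / 0.7801 = 2.705 ppm.
FC to add: 2.705 − 0.2 = 2.505 mg/L as Cl₂.
Cl₂ equivalent: 2.505 mg/L × 1,440,000 L = 3607 g.
Product at 61.9% available Cl: 3607 / 0.619 = 5827 g.

5.83 kg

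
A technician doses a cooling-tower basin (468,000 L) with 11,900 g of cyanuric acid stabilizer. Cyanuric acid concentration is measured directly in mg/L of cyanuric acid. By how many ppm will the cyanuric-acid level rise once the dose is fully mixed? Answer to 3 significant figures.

Rise: 11,900 g / 468,000 L × 1000 = 25.43 mg/L.

25.4 ppm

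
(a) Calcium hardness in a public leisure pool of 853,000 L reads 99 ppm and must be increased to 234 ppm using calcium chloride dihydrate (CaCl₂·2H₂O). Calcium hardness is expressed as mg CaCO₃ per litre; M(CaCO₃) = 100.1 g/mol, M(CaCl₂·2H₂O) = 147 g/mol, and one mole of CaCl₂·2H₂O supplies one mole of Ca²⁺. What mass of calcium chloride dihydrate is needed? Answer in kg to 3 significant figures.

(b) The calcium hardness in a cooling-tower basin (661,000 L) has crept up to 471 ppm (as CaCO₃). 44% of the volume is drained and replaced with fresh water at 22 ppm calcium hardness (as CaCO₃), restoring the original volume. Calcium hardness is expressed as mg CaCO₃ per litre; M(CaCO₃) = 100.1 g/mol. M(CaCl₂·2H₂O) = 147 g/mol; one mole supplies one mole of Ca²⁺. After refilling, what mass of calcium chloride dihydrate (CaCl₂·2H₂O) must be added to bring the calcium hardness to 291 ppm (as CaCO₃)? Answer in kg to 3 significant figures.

(a) 169 kg; (b) 17.0 kg

(a) Hardness to add: (234 − 99) = 135 mg/L as CaCO₃ × 853,000 L = 115,200 g as CaCO₃.
(a) Moles of Ca²⁺ (1 mol Ca²⁺ ≡ 1 mol CaCO₃): 115,200 / 100.1 g/mol = 1150 mol.
(a) Mass of CaCl₂·2H₂O: 1150 × 147 = 169,100 g.

(b) After draining 44% and refilling: 471 × 0.56 + 22 × 0.44 = 273.44 ppm.
(b) Deficit to target: 291 − 273.44 = 17.56 mg/L.
(b) As CaCO₃: 17.56 mg/L × 661,000 L = 11,610 g; ÷ 100.1 = 116 mol Ca²⁺.
(b) Mass: 116 × 147 = 17,050 g.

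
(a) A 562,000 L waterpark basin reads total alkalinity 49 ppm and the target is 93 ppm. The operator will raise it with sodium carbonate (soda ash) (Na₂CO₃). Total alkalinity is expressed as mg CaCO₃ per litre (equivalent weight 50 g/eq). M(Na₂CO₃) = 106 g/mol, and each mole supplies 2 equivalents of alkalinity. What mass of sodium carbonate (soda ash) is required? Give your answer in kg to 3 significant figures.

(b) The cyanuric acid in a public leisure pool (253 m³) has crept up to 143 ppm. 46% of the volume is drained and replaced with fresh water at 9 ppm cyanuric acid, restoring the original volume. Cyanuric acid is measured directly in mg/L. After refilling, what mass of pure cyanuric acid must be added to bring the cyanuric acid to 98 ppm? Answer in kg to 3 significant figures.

(a) Alkalinity to add: (93 − 49) = 44 mg/L as CaCO₃ × 562,000 L = 24,730 g as CaCO₃.
(a) Equivalents: 24,730 g ÷ 50 g/eq = 494.6 eq.
(a) Each mole of Na₂CO₃ supplies 2 eq, so 494.6 / 2 = 247.3 mol.
(a) Mass: 247.3 mol × 106 g/mol = 26,210 g.

(b) Volume: 253 m³ = 253,000 L.
(b) After draining 46% and refilling: 143 × 0.54 + 9 × 0.46 = 81.36 ppm.
(b) Deficit to target: 98 − 81.36 = 16.64 mg/L.
(b) Mass: 16.64 mg/L × 253,000 L = 4210 g cyanuric acid.

(a) 26.2 kg; (b) 4.21 kg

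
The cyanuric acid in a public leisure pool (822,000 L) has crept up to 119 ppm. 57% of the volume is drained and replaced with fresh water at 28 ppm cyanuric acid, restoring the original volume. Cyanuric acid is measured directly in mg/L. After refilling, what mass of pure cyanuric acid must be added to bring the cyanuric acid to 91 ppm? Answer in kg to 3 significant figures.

19.6 kg

After draining 57% and refilling: 119 × 0.43 + 28 × 0.57 = 67.13 ppm.
Deficit to target: 91 − 67.13 = 23.87 mg/L.
Mass: 23.87 mg/L × 822,000 L = 19,620 g cyanuric acid.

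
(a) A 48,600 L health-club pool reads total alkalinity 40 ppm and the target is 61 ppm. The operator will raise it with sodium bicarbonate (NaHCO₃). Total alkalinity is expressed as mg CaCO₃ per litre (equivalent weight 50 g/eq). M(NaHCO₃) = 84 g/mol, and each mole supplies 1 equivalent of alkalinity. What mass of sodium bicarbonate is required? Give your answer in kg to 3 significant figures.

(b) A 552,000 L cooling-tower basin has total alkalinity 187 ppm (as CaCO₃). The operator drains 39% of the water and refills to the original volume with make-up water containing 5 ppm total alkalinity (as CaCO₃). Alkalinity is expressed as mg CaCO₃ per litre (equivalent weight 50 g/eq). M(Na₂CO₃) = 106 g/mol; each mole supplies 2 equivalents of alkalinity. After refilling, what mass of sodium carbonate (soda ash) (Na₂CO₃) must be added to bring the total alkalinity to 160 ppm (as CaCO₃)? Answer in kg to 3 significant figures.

(a) 1.71 kg; (b) 25.7 kg

(a) Alkalinity to add: (61 − 40) = 21 mg/L as CaCO₃ × 48,600 L = 1021 g as CaCO₃.
(a) Equivalents: 1021 g ÷ 50 g/eq = 20.41 eq.
(a) NaHCO₃ supplies 1 eq per mole → 20.41 mol.
(a) Mass: 20.41 mol × 84 g/mol = 1715 g.

(b) After draining 39% and refilling: 187 × 0.61 + 5 × 0.39 = 116.02 ppm.
(b) Deficit to target: 160 − 116.02 = 43.98 mg/L.
(b) As CaCO₃: 43.98 mg/L × 552,000 L = 24,280 g; ÷ 50 g/eq ÷ 2 = 242.8 mol Na₂CO₃.
(b) Mass: 242.8 × 106 = 25,730 g.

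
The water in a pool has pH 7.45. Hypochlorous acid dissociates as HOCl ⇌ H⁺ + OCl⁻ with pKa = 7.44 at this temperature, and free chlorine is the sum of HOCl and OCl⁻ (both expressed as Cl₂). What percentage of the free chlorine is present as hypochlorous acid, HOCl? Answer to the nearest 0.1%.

[OCl⁻]/[HOCl] = 10^(pH − pKa) = 10^(7.45 − 7.44) = 10^0.01 = 1.023.
Fraction as HOCl = 1 / (1 + 1.023) = 0.4942.

49.4%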